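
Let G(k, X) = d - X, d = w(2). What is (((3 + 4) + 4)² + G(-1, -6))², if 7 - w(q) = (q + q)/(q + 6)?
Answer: 71289/4 ≈ 17822.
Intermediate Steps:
w(q) = 7 - 2*q/(6 + q) (w(q) = 7 - (q + q)/(q + 6) = 7 - 2*q/(6 + q))
d = 13/2 (d = (42 + 5*2)/(6 + 2) = (42 + 10)/8 = (⅛)*52 = 13/2 ≈ 6.5000)
G(k, X) = 13/2 - X
(((3 + 4) + 4)² + G(-1, -6))² = (((3 + 4) + 4)² + (13/2 - 1*(-6)))² = ((7 + 4)² + (13/2 + 6))² = (11² + 25/2)² = (121 + 25/2)² = (267/2)² = 71289/4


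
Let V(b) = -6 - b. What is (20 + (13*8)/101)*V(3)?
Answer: -19116/101 ≈ -189.27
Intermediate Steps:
(20 + (13*8)/101)*V(3) = (20 + (13*8)/101)*(-6 - 1*3) = (20 + 104*(1/101))*(-6 - 3) = (20 + 104/101)*(-9) = (2124/101)*(-9) = -19116/101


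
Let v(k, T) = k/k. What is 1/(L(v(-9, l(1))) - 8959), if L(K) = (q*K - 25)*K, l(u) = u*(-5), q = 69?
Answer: -1/8915 ≈ -0.00011217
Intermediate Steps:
l(u) = -5*u
v(k, T) = 1
L(K) = K*(-25 + 69*K) (L(K) = (69*K - 25)*K = (-25 + 69*K)*K = K*(-25 + 69*K))
1/(L(v(-9, l(1))) - 8959) = 1/(1*(-25 + 69*1) - 8959) = 1/(1*(-25 + 69) - 8959) = 1/(1*44 - 8959) = 1/(44 - 8959) = 1/(-8915) = -1/8915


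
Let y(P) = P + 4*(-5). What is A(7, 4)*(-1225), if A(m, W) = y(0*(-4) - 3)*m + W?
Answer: 192325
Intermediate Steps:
y(P) = -20 + P (y(P) = P - 20 = -20 + P)
A(m, W) = W - 23*m (A(m, W) = (-20 + (0*(-4) - 3))*m + W = (-20 + (0 - 3))*m + W = (-20 - 3)*m + W = -23*m + W = W - 23*m)
A(7, 4)*(-1225) = (4 - 23*7)*(-1225) = (4 - 161)*(-1225) = -157*(-1225) = 192325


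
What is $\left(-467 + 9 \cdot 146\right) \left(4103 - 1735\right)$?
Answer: $2005696$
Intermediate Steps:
$\left(-467 + 9 \cdot 146\right) \left(4103 - 1735\right) = \left(-467 + 1314\right) 2368 = 847 \cdot 2368 = 2005696$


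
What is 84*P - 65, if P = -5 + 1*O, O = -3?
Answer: -737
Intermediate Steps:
P = -8 (P = -5 + 1*(-3) = -5 - 3 = -8)
84*P - 65 = 84*(-8) - 65 = -672 - 65 = -737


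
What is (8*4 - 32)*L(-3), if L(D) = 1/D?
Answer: 0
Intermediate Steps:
(8*4 - 32)*L(-3) = (8*4 - 32)/(-3) = (32 - 32)*(-⅓) = 0*(-⅓) = 0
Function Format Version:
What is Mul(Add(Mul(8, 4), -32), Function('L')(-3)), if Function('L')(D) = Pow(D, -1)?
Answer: 0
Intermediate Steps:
Mul(Add(Mul(8, 4), -32), Function('L')(-3)) = Mul(Add(Mul(8, 4), -32), Pow(-3, -1)) = Mul(Add(32, -32), Rational(-1, 3)) = Mul(0, Rational(-1, 3)) = 0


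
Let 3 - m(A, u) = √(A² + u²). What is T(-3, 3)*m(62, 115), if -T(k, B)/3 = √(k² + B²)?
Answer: -27*√2 + 117*√202 ≈ 1624.7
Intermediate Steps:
T(k, B) = -3*√(B² + k²) (T(k, B) = -3*√(k² + B²) = -3*√(B² + k²))
m(A, u) = 3 - √(A² + u²)
T(-3, 3)*m(62, 115) = (-3*√(3² + (-3)²))*(3 - √(62² + 115²)) = (-3*√(9 + 9))*(3 - √(3844 + 13225)) = (-9*√2)*(3 - √17069) = (-9*√2)*(3 - 13*√101) = -9*√2*(3 - 13*√101)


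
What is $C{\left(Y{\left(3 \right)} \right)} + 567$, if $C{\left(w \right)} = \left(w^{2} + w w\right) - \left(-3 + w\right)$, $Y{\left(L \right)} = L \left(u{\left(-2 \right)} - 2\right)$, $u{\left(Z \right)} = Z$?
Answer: $870$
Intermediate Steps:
$Y{\left(L \right)} = - 4 L$ ($Y{\left(L \right)} = L \left(-2 - 2\right) = L \left(-4\right) = - 4 L$)
$C{\left(w \right)} = 3 - w + 2 w^{2}$ ($C{\left(w \right)} = \left(w^{2} + w^{2}\right) - \left(-3 + w\right) = 2 w^{2} - \left(-3 + w\right) = 3 - w + 2 w^{2}$)
$C{\left(Y{\left(3 \right)} \right)} + 567 = \left(3 - \left(-4\right) 3 + 2 \left(\left(-4\right) 3\right)^{2}\right) + 567 = \left(3 - -12 + 2 \left(-12\right)^{2}\right) + 567 = \left(3 + 12 + 2 \cdot 144\right) + 567 = \left(3 + 12 + 288\right) + 567 = 303 + 567 = 870$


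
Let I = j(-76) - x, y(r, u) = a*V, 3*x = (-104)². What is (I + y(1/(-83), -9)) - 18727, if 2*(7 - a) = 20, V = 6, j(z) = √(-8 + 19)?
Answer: -67051/3 + √11 ≈ -22347.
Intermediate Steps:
j(z) = √11
x = 10816/3 (x = (⅓)*(-104)² = (⅓)*10816 = 10816/3 ≈ 3605.3)
a = -3 (a = 7 - ½*20 = 7 - 10 = -3)
y(r, u) = -18 (y(r, u) = -3*6 = -18)
I = -10816/3 + √11 (I = √11 - 1*10816/3 = √11 - 10816/3 = -10816/3 + √11 ≈ -3602.0)
(I + y(1/(-83), -9)) - 18727 = ((-10816/3 + √11) - 18) - 18727 = (-10870/3 + √11) - 18727 = -67051/3 + √11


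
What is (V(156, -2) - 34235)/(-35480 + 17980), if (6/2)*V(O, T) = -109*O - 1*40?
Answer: 17107/7500 ≈ 2.2809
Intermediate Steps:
V(O, T) = -40/3 - 109*O/3 (V(O, T) = (-109*O - 1*40)/3 = (-109*O - 40)/3 = (-40 - 109*O)/3 = -40/3 - 109*O/3)
(V(156, -2) - 34235)/(-35480 + 17980) = ((-40/3 - 109/3*156) - 34235)/(-35480 + 17980) = ((-40/3 - 5668) - 34235)/(-17500) = (-17044/3 - 34235)*(-1/17500) = -119749/3*(-1/17500) = 17107/7500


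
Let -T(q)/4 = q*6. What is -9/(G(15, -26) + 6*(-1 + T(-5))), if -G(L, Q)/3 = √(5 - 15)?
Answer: -357/28327 - 3*I*√10/56654 ≈ -0.012603 - 0.00016745*I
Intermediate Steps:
G(L, Q) = -3*I*√10 (G(L, Q) = -3*√(5 - 15) = -3*I*√10)
T(q) = -24*q (T(q) = -4*q*6 = -24*q)
-9/(G(15, -26) + 6*(-1 + T(-5))) = -9/(-3*I*√10 + 6*(-1 - 24*(-5))) = -9/(-3*I*√10 + 6*(-1 + 120)) = -9/(-3*I*√10 + 6*119) = -9/(-3*I*√10 + 714) = -9/(714 - 3*I*√10)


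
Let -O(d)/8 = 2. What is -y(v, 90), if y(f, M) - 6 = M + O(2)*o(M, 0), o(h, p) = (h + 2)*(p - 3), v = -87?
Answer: -4512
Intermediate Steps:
O(d) = -16 (O(d) = -8*2 = -16)
o(h, p) = (-3 + p)*(2 + h) (o(h, p) = (2 + h)*(-3 + p) = (-3 + p)*(2 + h))
y(f, M) = 102 + 49*M (y(f, M) = 6 + (M - 16*(-6 - 3*M + 2*0 + M*0)) = 6 + (M - 16*(-6 - 3*M + 0 + 0)) = 6 + (M - 16*(-6 - 3*M)) = 6 + (M + (96 + 48*M)) = 6 + (96 + 49*M) = 102 + 49*M)
-y(v, 90) = -(102 + 49*90) = -(102 + 4410) = -1*4512 = -4512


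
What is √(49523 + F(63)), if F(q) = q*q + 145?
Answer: √53637 ≈ 231.60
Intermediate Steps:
F(q) = 145 + q² (F(q) = q² + 145 = 145 + q²)
√(49523 + F(63)) = √(49523 + (145 + 63²)) = √(49523 + (145 + 3969)) = √(49523 + 4114) = √53637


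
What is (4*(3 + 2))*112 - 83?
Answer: 2157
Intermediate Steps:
(4*(3 + 2))*112 - 83 = (4*5)*112 - 83 = 20*112 - 83 = 2240 - 83 = 2157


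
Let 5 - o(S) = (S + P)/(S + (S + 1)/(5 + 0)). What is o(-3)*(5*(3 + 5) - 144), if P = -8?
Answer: -3120/17 ≈ -183.53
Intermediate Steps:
o(S) = 5 - (-8 + S)/(⅕ + 6*S/5) (o(S) = 5 - (S - 8)/(S + (S + 1)/(5 + 0)) = 5 - (-8 + S)/(S + (1 + S)/5) = 5 - (-8 + S)/(S + (1 + S)*(⅕)) = 5 - (-8 + S)/(S + (⅕ + S/5)) = 5 - (-8 + S)/(⅕ + 6*S/5))
o(-3)*(5*(3 + 5) - 144) = (5*(9 + 5*(-3))/(1 + 6*(-3)))*(5*(3 + 5) - 144) = (5*(9 - 15)/(1 - 18))*(5*8 - 144) = (5*(-6)/(-17))*(40 - 144) = (5*(-1/17)*(-6))*(-104) = (30/17)*(-104) = -3120/17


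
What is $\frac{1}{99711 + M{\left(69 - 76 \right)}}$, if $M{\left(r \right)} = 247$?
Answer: $\frac{1}{99958} \approx 1.0004 \cdot 10^{-5}$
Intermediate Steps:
$\frac{1}{99711 + M{\left(69 - 76 \right)}} = \frac{1}{99711 + 247} = \frac{1}{99958}$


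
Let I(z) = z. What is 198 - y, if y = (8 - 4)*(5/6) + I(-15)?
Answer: 629/3 ≈ 209.67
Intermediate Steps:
y = -35/3 (y = (8 - 4)*(5/6) - 15 = 4*(5*(⅙)) - 15 = 4*(⅚) - 15 = 10/3 - 15 = -35/3 ≈ -11.667)
198 - y = 198 - 1*(-35/3) = 198 + 35/3 = 629/3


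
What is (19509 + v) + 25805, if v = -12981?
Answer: 32333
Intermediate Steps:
(19509 + v) + 25805 = (19509 - 12981) + 25805 = 6528 + 25805 = 32333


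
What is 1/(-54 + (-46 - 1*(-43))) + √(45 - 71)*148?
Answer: -1/57 + 148*I*√26 ≈ -0.017544 + 754.66*I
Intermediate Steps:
1/(-54 + (-46 - 1*(-43))) + √(45 - 71)*148 = 1/(-54 + (-46 + 43)) + √(-26)*148 = 1/(-54 - 3) + (I*√26)*148 = 1/(-57) + 148*I*√26 = -1/57 + 148*I*√26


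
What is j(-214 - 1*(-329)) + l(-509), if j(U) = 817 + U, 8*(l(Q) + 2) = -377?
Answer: 7063/8 ≈ 882.88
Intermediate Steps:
l(Q) = -393/8 (l(Q) = -2 + (1/8)*(-377) = -2 - 377/8 = -393/8)
j(-214 - 1*(-329)) + l(-509) = (817 + (-214 - 1*(-329))) - 393/8 = (817 + (-214 + 329)) - 393/8 = (817 + 115) - 393/8 = 932 - 393/8 = 7063/8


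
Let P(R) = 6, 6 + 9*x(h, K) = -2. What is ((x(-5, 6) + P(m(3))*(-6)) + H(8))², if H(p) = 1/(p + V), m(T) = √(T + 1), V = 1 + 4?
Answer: 18550249/13689 ≈ 1355.1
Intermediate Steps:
x(h, K) = -8/9 (x(h, K) = -⅔ + (⅑)*(-2) = -⅔ - 2/9 = -8/9)
V = 5
m(T) = √(1 + T)
H(p) = 1/(5 + p) (H(p) = 1/(p + 5) = 1/(5 + p))
((x(-5, 6) + P(m(3))*(-6)) + H(8))² = ((-8/9 + 6*(-6)) + 1/(5 + 8))² = ((-8/9 - 36) + 1/13)² = (-332/9 + 1/13)² = (-4307/117)² = 18550249/13689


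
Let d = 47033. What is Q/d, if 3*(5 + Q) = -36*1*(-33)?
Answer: 391/47033 ≈ 0.0083133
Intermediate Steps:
Q = 391 (Q = -5 + (-36*1*(-33))/3 = -5 + (-36*(-33))/3 = -5 + (1/3)*1188 = -5 + 396 = 391)
Q/d = 391/47033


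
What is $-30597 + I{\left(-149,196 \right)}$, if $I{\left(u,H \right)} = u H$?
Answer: $-59801$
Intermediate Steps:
$I{\left(u,H \right)} = H u$
$-30597 + I{\left(-149,196 \right)} = -30597 + 196 \left(-149\right) = -30597 - 29204 = -59801$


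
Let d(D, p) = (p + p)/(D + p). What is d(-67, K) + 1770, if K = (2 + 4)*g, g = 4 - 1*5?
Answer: 129222/73 ≈ 1770.2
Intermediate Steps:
g = -1 (g = 4 - 5 = -1)
K = -6 (K = (2 + 4)*(-1) = 6*(-1) = -6)
d(D, p) = 2*p/(D + p) (d(D, p) = (2*p)/(D + p) = 2*p/(D + p))
d(-67, K) + 1770 = 2*(-6)/(-67 - 6) + 1770 = 2*(-6)/(-73) + 1770 = 2*(-6)*(-1/73) + 1770 = 12/73 + 1770 = 129222/73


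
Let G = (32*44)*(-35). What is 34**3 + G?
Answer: -9976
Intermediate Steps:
G = -49280 (G = 1408*(-35) = -49280)
34**3 + G = 34**3 - 49280 = 39304 - 49280 = -9976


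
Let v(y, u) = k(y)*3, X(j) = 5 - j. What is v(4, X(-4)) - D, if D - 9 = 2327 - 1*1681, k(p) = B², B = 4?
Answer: -607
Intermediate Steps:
k(p) = 16 (k(p) = 4² = 16)
D = 655 (D = 9 + (2327 - 1*1681) = 9 + (2327 - 1681) = 9 + 646 = 655)
v(y, u) = 48 (v(y, u) = 16*3 = 48)
v(4, X(-4)) - D = 48 - 1*655 = 48 - 655 = -607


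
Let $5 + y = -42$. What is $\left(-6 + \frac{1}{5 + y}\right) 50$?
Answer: $- \frac{6325}{21} \approx -301.19$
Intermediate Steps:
$y = -47$ ($y = -5 - 42 = -47$)
$\left(-6 + \frac{1}{5 + y}\right) 50 = \left(-6 + \frac{1}{5 - 47}\right) 50 = \left(-6 + \frac{1}{-42}\right) 50 = \left(-6 - \frac{1}{42}\right) 50 = \left(- \frac{253}{42}\right) 50 = - \frac{6325}{21}$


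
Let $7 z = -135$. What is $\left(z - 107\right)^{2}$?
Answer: $\frac{781456}{49} \approx 15948.0$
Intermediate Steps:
$z = - \frac{135}{7}$ ($z = \frac{1}{7} \left(-135\right) = - \frac{135}{7} \approx -19.286$)
$\left(z - 107\right)^{2} = \left(- \frac{135}{7} - 107\right)^{2} = \left(- \frac{884}{7}\right)^{2} = \frac{781456}{49}$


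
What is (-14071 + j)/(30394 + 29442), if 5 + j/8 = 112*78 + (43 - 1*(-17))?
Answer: 56257/59836 ≈ 0.94019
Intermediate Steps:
j = 70328 (j = -40 + 8*(112*78 + (43 - 1*(-17))) = -40 + 8*(8736 + (43 + 17)) = -40 + 8*(8736 + 60) = -40 + 8*8796 = -40 + 70368 = 70328)
(-14071 + j)/(30394 + 29442) = (-14071 + 70328)/(30394 + 29442) = 56257/59836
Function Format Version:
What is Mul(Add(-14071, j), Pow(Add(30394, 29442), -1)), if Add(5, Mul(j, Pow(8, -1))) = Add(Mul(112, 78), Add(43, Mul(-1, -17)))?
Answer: Rational(56257, 59836) ≈ 0.94019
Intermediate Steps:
j = 70328 (j = Add(-40, Mul(8, Add(Mul(112, 78), Add(43, Mul(-1, -17))))) = Add(-40, Mul(8, Add(8736, Add(43, 17)))) = Add(-40, Mul(8, Add(8736, 60))) = Add(-40, Mul(8, 8796)) = Add(-40, 70368) = 70328)
Mul(Add(-14071, j), Pow(Add(30394, 29442), -1)) = Mul(Add(-14071, 70328), Pow(Add(30394, 29442), -1)) = Mul(56257, Pow(59836, -1)) = Mul(56257, Rational(1, 59836)) = Rational(56257, 59836)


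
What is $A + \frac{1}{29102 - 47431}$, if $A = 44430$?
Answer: $\frac{814357469}{18329} \approx 44430.0$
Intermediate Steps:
$A + \frac{1}{29102 - 47431} = 44430 + \frac{1}{29102 - 47431} = 44430 + \frac{1}{-18329} = 44430 - \frac{1}{18329} = \frac{814357469}{18329}$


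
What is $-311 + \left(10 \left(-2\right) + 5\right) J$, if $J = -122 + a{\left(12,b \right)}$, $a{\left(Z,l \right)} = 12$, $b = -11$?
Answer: $1339$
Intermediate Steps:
$J = -110$ ($J = -122 + 12 = -110$)
$-311 + \left(10 \left(-2\right) + 5\right) J = -311 + \left(10 \left(-2\right) + 5\right) \left(-110\right) = -311 + \left(-20 + 5\right) \left(-110\right) = -311 - -1650 = -311 + 1650 = 1339$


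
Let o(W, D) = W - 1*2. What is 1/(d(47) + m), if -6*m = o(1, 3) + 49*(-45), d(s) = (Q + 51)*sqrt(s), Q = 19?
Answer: -3309/856091 + 630*sqrt(47)/856091 ≈ 0.0011799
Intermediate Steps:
d(s) = 70*sqrt(s) (d(s) = (19 + 51)*sqrt(s) = 70*sqrt(s))
o(W, D) = -2 + W (o(W, D) = W - 2 = -2 + W)
m = 1103/3 (m = -((-2 + 1) + 49*(-45))/6 = -(-1 - 2205)/6 = -1/6*(-2206) = 1103/3 ≈ 367.67)
1/(d(47) + m) = 1/(70*sqrt(47) + 1103/3) = 1/(1103/3 + 70*sqrt(47))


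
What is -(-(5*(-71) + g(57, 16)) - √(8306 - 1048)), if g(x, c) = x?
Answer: -298 + √7258 ≈ -212.81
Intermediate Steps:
-(-(5*(-71) + g(57, 16)) - √(8306 - 1048)) = -(-(5*(-71) + 57) - √(8306 - 1048)) = -(-(-355 + 57) - √7258) = -(-1*(-298) - √7258) = -(298 - √7258) = -298 + √7258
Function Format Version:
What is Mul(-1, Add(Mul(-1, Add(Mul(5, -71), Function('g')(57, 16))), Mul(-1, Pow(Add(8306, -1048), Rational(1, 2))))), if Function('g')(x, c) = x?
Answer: Add(-298, Pow(7258, Rational(1, 2))) ≈ -212.81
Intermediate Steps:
Mul(-1, Add(Mul(-1, Add(Mul(5, -71), Function('g')(57, 16))), Mul(-1, Pow(Add(8306, -1048), Rational(1, 2))))) = Mul(-1, Add(Mul(-1, Add(Mul(5, -71), 57)), Mul(-1, Pow(Add(8306, -1048), Rational(1, 2))))) = Mul(-1, Add(Mul(-1, Add(-355, 57)), Mul(-1, Pow(7258, Rational(1, 2))))) = Mul(-1, Add(Mul(-1, -298), Mul(-1, Pow(7258, Rational(1, 2))))) = Mul(-1, Add(298, Mul(-1, Pow(7258, Rational(1, 2))))) = Add(-298, Pow(7258, Rational(1, 2)))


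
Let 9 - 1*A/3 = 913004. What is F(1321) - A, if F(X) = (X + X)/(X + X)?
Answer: 2738986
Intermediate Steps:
F(X) = 1 (F(X) = (2*X)/((2*X)) = (2*X)*(1/(2*X)) = 1)
A = -2738985 (A = 27 - 3*913004 = 27 - 2739012 = -2738985)
F(1321) - A = 1 - 1*(-2738985) = 1 + 2738985 = 2738986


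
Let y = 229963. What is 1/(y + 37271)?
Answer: 1/267234 ≈ 3.7420e-6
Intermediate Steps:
1/(y + 37271) = 1/(229963 + 37271) = 1/267234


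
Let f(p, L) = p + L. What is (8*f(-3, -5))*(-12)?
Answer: 768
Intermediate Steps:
f(p, L) = L + p
(8*f(-3, -5))*(-12) = (8*(-5 - 3))*(-12) = (8*(-8))*(-12) = -64*(-12) = 768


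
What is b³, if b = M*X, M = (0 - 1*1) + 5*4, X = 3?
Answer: 185193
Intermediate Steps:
M = 19 (M = (0 - 1) + 20 = -1 + 20 = 19)
b = 57 (b = 19*3 = 57)
b³ = 57³ = 185193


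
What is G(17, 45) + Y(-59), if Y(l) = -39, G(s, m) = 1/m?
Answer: -1754/45 ≈ -38.978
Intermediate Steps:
G(17, 45) + Y(-59) = 1/45 - 39 = -1754/45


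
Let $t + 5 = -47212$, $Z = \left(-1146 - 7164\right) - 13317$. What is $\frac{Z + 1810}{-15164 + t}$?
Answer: $\frac{19817}{62381} \approx 0.31768$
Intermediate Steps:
$Z = -21627$ ($Z = -8310 - 13317 = -21627$)
$t = -47217$ ($t = -5 - 47212 = -47217$)
$\frac{Z + 1810}{-15164 + t} = \frac{-21627 + 1810}{-15164 - 47217} = - \frac{19817}{-62381} = \left(-19817\right) \left(- \frac{1}{62381}\right) = \frac{19817}{62381}$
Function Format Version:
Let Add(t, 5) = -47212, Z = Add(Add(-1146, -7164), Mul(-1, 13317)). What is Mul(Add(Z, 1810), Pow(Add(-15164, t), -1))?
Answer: Rational(19817, 62381) ≈ 0.31768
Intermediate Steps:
Z = -21627 (Z = Add(-8310, -13317) = -21627)
t = -47217 (t = Add(-5, -47212) = -47217)
Mul(Add(Z, 1810), Pow(Add(-15164, t), -1)) = Mul(Add(-21627, 1810), Pow(Add(-15164, -47217), -1)) = Mul(-19817, Pow(-62381, -1)) = Mul(-19817, Rational(-1, 62381)) = Rational(19817, 62381)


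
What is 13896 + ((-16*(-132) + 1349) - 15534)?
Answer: 1823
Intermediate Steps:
13896 + ((-16*(-132) + 1349) - 15534) = 13896 + ((2112 + 1349) - 15534) = 13896 + (3461 - 15534) = 13896 - 12073 = 1823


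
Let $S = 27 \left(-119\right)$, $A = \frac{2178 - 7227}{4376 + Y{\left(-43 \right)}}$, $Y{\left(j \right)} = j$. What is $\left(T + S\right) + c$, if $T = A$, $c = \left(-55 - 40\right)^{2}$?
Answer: $\frac{25178347}{4333} \approx 5810.8$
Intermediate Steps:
$c = 9025$ ($c = \left(-95\right)^{2} = 9025$)
$A = - \frac{5049}{4333}$ ($A = \frac{2178 - 7227}{4376 - 43} = - \frac{5049}{4333} \approx -1.1652$)
$T = - \frac{5049}{4333} \approx -1.1652$
$S = -3213$
$\left(T + S\right) + c = \left(- \frac{5049}{4333} - 3213\right) + 9025 = - \frac{13926978}{4333} + 9025 = \frac{25178347}{4333}$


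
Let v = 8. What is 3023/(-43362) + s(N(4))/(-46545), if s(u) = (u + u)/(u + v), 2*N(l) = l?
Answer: -234538133/3363807150 ≈ -0.069724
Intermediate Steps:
N(l) = l/2
s(u) = 2*u/(8 + u) (s(u) = (u + u)/(u + 8) = (2*u)/(8 + u) = 2*u/(8 + u))
3023/(-43362) + s(N(4))/(-46545) = 3023/(-43362) + (2*((½)*4)/(8 + (½)*4))/(-46545) = 3023*(-1/43362) + (2*2/(8 + 2))*(-1/46545) = -3023/43362 + (2*2/10)*(-1/46545) = -3023/43362 + (2*2*(⅒))*(-1/46545) = -3023/43362 + (⅖)*(-1/46545) = -3023/43362 - 2/232725 = -234538133/3363807150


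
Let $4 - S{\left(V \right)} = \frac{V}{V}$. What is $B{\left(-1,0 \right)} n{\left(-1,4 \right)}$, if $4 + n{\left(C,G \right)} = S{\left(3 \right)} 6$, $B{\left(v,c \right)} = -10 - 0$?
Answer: $-140$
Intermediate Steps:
$B{\left(v,c \right)} = -10$ ($B{\left(v,c \right)} = -10 + 0 = -10$)
$S{\left(V \right)} = 3$ ($S{\left(V \right)} = 4 - \frac{V}{V} = 4 - 1 = 3$)
$n{\left(C,G \right)} = 14$ ($n{\left(C,G \right)} = -4 + 3 \cdot 6 = -4 + 18 = 14$)
$B{\left(-1,0 \right)} n{\left(-1,4 \right)} = \left(-10\right) 14 = -140$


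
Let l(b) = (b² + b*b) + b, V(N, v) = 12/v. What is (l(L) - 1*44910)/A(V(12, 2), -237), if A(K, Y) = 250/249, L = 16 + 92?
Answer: -2673513/125 ≈ -21388.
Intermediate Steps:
L = 108
A(K, Y) = 250/249 (A(K, Y) = 250*(1/249) = 250/249)
l(b) = b + 2*b² (l(b) = (b² + b²) + b = 2*b² + b = b + 2*b²)
(l(L) - 1*44910)/A(V(12, 2), -237) = (108*(1 + 2*108) - 1*44910)/(250/249) = (108*(1 + 216) - 44910)*(249/250) = (108*217 - 44910)*(249/250) = (23436 - 44910)*(249/250) = -21474*249/250 = -2673513/125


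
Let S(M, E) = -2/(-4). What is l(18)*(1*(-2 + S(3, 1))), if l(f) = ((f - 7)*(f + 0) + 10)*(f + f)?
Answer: -11232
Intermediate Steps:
S(M, E) = ½ (S(M, E) = -2*(-¼) = ½)
l(f) = 2*f*(10 + f*(-7 + f)) (l(f) = ((-7 + f)*f + 10)*(2*f) = (f*(-7 + f) + 10)*(2*f) = (10 + f*(-7 + f))*(2*f) = 2*f*(10 + f*(-7 + f)))
l(18)*(1*(-2 + S(3, 1))) = (2*18*(10 + 18² - 7*18))*(1*(-2 + ½)) = (2*18*(10 + 324 - 126))*(1*(-3/2)) = (2*18*208)*(-3/2) = 7488*(-3/2) = -11232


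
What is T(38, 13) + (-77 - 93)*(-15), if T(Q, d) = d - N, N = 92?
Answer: 2471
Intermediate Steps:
T(Q, d) = -92 + d (T(Q, d) = d - 1*92 = d - 92 = -92 + d)
T(38, 13) + (-77 - 93)*(-15) = (-92 + 13) + (-77 - 93)*(-15) = -79 - 170*(-15) = -79 + 2550 = 2471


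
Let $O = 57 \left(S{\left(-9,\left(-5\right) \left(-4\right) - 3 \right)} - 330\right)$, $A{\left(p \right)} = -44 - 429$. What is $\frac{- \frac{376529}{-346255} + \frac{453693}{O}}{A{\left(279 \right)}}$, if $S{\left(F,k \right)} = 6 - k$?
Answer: $\frac{49924958514}{1061121646585} \approx 0.047049$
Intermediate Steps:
$A{\left(p \right)} = -473$ ($A{\left(p \right)} = -44 - 429 = -473$)
$O = -19437$ ($O = 57 \left(\left(6 - \left(\left(-5\right) \left(-4\right) - 3\right)\right) - 330\right) = 57 \left(\left(6 - \left(20 - 3\right)\right) - 330\right) = 57 \left(\left(6 - 17\right) - 330\right) = 57 \left(-11 - 330\right) = 57 \left(-341\right) = -19437$)
$\frac{- \frac{376529}{-346255} + \frac{453693}{O}}{A{\left(279 \right)}} = \frac{- \frac{376529}{-346255} + \frac{453693}{-19437}}{-473} = \left(\left(-376529\right) \left(- \frac{1}{346255}\right) + 453693 \left(- \frac{1}{19437}\right)\right) \left(- \frac{1}{473}\right) = \left(\frac{376529}{346255} - \frac{151231}{6479}\right) \left(- \frac{1}{473}\right) = \left(- \frac{49924958514}{2243386145}\right) \left(- \frac{1}{473}\right) = \frac{49924958514}{1061121646585}$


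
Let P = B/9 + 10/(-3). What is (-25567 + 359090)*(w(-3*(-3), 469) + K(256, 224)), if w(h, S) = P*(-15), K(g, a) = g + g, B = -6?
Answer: 190775156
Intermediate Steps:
P = -4 (P = -6/9 + 10/(-3) = -6*1/9 + 10*(-1/3) = -2/3 - 10/3 = -4)
K(g, a) = 2*g
w(h, S) = 60 (w(h, S) = -4*(-15) = 60)
(-25567 + 359090)*(w(-3*(-3), 469) + K(256, 224)) = (-25567 + 359090)*(60 + 2*256) = 333523*(60 + 512) = 333523*572 = 190775156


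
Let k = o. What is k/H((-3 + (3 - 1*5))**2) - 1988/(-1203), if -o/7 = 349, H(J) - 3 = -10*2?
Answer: 2972725/20451 ≈ 145.36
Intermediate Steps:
H(J) = -17 (H(J) = 3 - 10*2 = 3 - 20 = -17)
o = -2443 (o = -7*349 = -2443)
k = -2443
k/H((-3 + (3 - 1*5))**2) - 1988/(-1203) = -2443/(-17) - 1988/(-1203) = -2443*(-1/17) - 1988*(-1/1203) = 2443/17 + 1988/1203 = 2972725/20451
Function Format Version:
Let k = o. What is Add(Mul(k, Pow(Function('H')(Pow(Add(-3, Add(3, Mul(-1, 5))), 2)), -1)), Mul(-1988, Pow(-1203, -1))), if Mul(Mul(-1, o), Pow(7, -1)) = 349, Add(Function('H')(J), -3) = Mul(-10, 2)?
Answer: Rational(2972725, 20451) ≈ 145.36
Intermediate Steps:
Function('H')(J) = -17 (Function('H')(J) = Add(3, Mul(-10, 2)) = Add(3, -20) = -17)
o = -2443 (o = Mul(-7, 349) = -2443)
k = -2443
Add(Mul(k, Pow(Function('H')(Pow(Add(-3, Add(3, Mul(-1, 5))), 2)), -1)), Mul(-1988, Pow(-1203, -1))) = Add(Mul(-2443, Pow(-17, -1)), Mul(-1988, Pow(-1203, -1))) = Add(Mul(-2443, Rational(-1, 17)), Mul(-1988, Rational(-1, 1203))) = Add(Rational(2443, 17), Rational(1988, 1203)) = Rational(2972725, 20451)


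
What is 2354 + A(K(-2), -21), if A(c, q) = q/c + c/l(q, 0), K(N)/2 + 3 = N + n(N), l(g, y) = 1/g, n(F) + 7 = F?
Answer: 11771/4 ≈ 2942.8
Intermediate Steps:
n(F) = -7 + F
K(N) = -20 + 4*N (K(N) = -6 + 2*(N + (-7 + N)) = -6 + 2*(-7 + 2*N) = -6 + (-14 + 4*N) = -20 + 4*N)
A(c, q) = c*q + q/c (A(c, q) = q/c + c/(1/q) = q/c + c*q = c*q + q/c)
2354 + A(K(-2), -21) = 2354 + ((-20 + 4*(-2))*(-21) - 21/(-20 + 4*(-2))) = 2354 + ((-20 - 8)*(-21) - 21/(-20 - 8)) = 2354 + (-28*(-21) - 21/(-28)) = 2354 + (588 - 21*(-1/28)) = 2354 + (588 + ¾) = 2354 + 2355/4 = 11771/4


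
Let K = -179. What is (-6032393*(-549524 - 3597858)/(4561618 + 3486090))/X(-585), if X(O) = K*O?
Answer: 12509319072563/421357871610 ≈ 29.688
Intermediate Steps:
X(O) = -179*O
(-6032393*(-549524 - 3597858)/(4561618 + 3486090))/X(-585) = (-6032393*(-549524 - 3597858)/(4561618 + 3486090))/((-179*(-585))) = -6032393/(8047708/(-4147382))/104715 = -6032393/(8047708*(-1/4147382))*(1/104715) = -6032393/(-4023854/2073691)*(1/104715) = -6032393*(-2073691/4023854)*(1/104715) = (12509319072563/4023854)*(1/104715) = 12509319072563/421357871610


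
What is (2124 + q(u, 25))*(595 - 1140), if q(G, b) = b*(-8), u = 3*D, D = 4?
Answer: -1048580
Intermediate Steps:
u = 12 (u = 3*4 = 12)
q(G, b) = -8*b
(2124 + q(u, 25))*(595 - 1140) = (2124 - 8*25)*(595 - 1140) = (2124 - 200)*(-545) = 1924*(-545) = -1048580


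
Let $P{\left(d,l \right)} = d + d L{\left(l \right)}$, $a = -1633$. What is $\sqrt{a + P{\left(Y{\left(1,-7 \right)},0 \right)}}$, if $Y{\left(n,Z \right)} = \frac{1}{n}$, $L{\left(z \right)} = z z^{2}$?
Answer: $4 i \sqrt{102} \approx 40.398 i$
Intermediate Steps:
$L{\left(z \right)} = z^{3}$
$P{\left(d,l \right)} = d + d l^{3}$
$\sqrt{a + P{\left(Y{\left(1,-7 \right)},0 \right)}} = \sqrt{-1633 + \frac{1 + 0^{3}}{1}} = \sqrt{-1633 + 1 \left(1 + 0\right)} = \sqrt{-1633 + 1 \cdot 1} = \sqrt{-1633 + 1} = \sqrt{-1632} = 4 i \sqrt{102}$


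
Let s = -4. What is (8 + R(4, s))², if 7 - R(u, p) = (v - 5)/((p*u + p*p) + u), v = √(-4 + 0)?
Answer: 4221/16 - 65*I/4 ≈ 263.81 - 16.25*I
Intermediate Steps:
v = 2*I (v = √(-4) = 2*I ≈ 2.0*I)
R(u, p) = 7 - (-5 + 2*I)/(u + p² + p*u) (R(u, p) = 7 - (2*I - 5)/((p*u + p*p) + u) = 7 - (-5 + 2*I)/((p*u + p²) + u) = 7 - (-5 + 2*I)/((p² + p*u) + u) = 7 - (-5 + 2*I)/(u + p² + p*u))
(8 + R(4, s))² = (8 + (5 - 2*I + 7*4 + 7*(-4)² + 7*(-4)*4)/(4 + (-4)² - 4*4))² = (8 + (5 - 2*I + 28 + 7*16 - 112)/(4 + 16 - 16))² = (8 + (5 - 2*I + 28 + 112 - 112)/4)² = (8 + (33 - 2*I)/4)² = (8 + (33/4 - I/2))² = (65/4 - I/2)²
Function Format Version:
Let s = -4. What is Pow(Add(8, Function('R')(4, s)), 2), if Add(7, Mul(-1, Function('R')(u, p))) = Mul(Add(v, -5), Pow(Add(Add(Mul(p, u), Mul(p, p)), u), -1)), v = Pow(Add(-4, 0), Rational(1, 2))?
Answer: Add(Rational(4221, 16), Mul(Rational(-65, 4), I)) ≈ Add(263.81, Mul(-16.250, I))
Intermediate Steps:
v = Mul(2, I) (v = Pow(-4, Rational(1, 2)) = Mul(2, I) ≈ Mul(2.0000, I))
Function('R')(u, p) = Add(7, Mul(-1, Pow(Add(u, Pow(p, 2), Mul(p, u)), -1), Add(-5, Mul(2, I)))) (Function('R')(u, p) = Add(7, Mul(-1, Mul(Add(Mul(2, I), -5), Pow(Add(Add(Mul(p, u), Mul(p, p)), u), -1)))) = Add(7, Mul(-1, Mul(Add(-5, Mul(2, I)), Pow(Add(Add(Mul(p, u), Pow(p, 2)), u), -1)))) = Add(7, Mul(-1, Mul(Add(-5, Mul(2, I)), Pow(Add(Add(Pow(p, 2), Mul(p, u)), u), -1)))) = Add(7, Mul(-1, Mul(Add(-5, Mul(2, I)), Pow(Add(u, Pow(p, 2), Mul(p, u)), -1)))) = Add(7, Mul(-1, Mul(Pow(Add(u, Pow(p, 2), Mul(p, u)), -1), Add(-5, Mul(2, I))))) = Add(7, Mul(-1, Pow(Add(u, Pow(p, 2), Mul(p, u)), -1), Add(-5, Mul(2, I)))))
Pow(Add(8, Function('R')(4, s)), 2) = Pow(Add(8, Mul(Pow(Add(4, Pow(-4, 2), Mul(-4, 4)), -1), Add(5, Mul(-2, I), Mul(7, 4), Mul(7, Pow(-4, 2)), Mul(7, -4, 4)))), 2) = Pow(Add(8, Mul(Pow(Add(4, 16, -16), -1), Add(5, Mul(-2, I), 28, Mul(7, 16), -112))), 2) = Pow(Add(8, Mul(Pow(4, -1), Add(5, Mul(-2, I), 28, 112, -112))), 2) = Pow(Add(8, Mul(Rational(1, 4), Add(33, Mul(-2, I)))), 2) = Pow(Add(8, Add(Rational(33, 4), Mul(Rational(-1, 2), I))), 2) = Pow(Add(Rational(65, 4), Mul(Rational(-1, 2), I)), 2)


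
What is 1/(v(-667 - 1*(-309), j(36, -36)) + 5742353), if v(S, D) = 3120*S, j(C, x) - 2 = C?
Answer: 1/4625393 ≈ 2.1620e-7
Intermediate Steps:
j(C, x) = 2 + C
1/(v(-667 - 1*(-309), j(36, -36)) + 5742353) = 1/(3120*(-667 - 1*(-309)) + 5742353) = 1/(3120*(-667 + 309) + 5742353) = 1/(3120*(-358) + 5742353) = 1/(-1116960 + 5742353) = 1/4625393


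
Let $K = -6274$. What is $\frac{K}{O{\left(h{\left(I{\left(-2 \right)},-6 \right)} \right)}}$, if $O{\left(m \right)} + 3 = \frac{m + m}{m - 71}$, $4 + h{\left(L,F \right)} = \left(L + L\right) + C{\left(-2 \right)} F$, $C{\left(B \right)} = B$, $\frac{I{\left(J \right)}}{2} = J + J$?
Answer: $\frac{495646}{221} \approx 2242.7$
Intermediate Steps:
$I{\left(J \right)} = 4 J$ ($I{\left(J \right)} = 2 \left(J + J\right) = 2 \cdot 2 J = 4 J$)
$h{\left(L,F \right)} = -4 - 2 F + 2 L$ ($h{\left(L,F \right)} = -4 - \left(- 2 L + 2 F\right) = -4 - 2 F + 2 L$)
$O{\left(m \right)} = -3 + \frac{2 m}{-71 + m}$ ($O{\left(m \right)} = -3 + \frac{m + m}{m - 71} = -3 + \frac{2 m}{-71 + m}$)
$\frac{K}{O{\left(h{\left(I{\left(-2 \right)},-6 \right)} \right)}} = - \frac{6274}{\frac{1}{-71 - \left(-8 - 8 \left(-2\right)\right)} \left(213 - \left(-4 - -12 + 2 \cdot 4 \left(-2\right)\right)\right)} = - \frac{6274}{\frac{1}{-71 + \left(-4 + 12 + 2 \left(-8\right)\right)} \left(213 - \left(-4 + 12 + 2 \left(-8\right)\right)\right)} = - \frac{6274}{\frac{1}{-71 - 8} \left(213 - \left(-4 + 12 - 16\right)\right)} = - \frac{6274}{\frac{1}{-71 - 8} \left(213 - -8\right)} = - \frac{6274}{\frac{1}{-79} \left(213 + 8\right)} = - \frac{6274}{\left(- \frac{1}{79}\right) 221} = - \frac{6274}{- \frac{221}{79}} = \left(-6274\right) \left(- \frac{79}{221}\right) = \frac{495646}{221}$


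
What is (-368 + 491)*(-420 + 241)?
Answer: -22017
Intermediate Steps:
(-368 + 491)*(-420 + 241) = 123*(-179) = -22017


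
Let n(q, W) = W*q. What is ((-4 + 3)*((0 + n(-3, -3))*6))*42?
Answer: -2268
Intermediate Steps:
((-4 + 3)*((0 + n(-3, -3))*6))*42 = ((-4 + 3)*((0 - 3*(-3))*6))*42 = -(0 + 9)*6*42 = -9*6*42 = -1*54*42 = -54*42 = -2268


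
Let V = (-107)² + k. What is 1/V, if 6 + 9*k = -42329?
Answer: 9/60706 ≈ 0.00014826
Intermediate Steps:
k = -42335/9 (k = -⅔ + (⅑)*(-42329) = -⅔ - 42329/9 = -42335/9 ≈ -4703.9)
V = 60706/9 (V = (-107)² - 42335/9 = 11449 - 42335/9 = 60706/9 ≈ 6745.1)
1/V = 1/(60706/9) = 9/60706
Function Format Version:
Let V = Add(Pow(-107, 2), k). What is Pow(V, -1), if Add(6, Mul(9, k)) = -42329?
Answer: Rational(9, 60706) ≈ 0.00014826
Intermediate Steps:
k = Rational(-42335, 9) (k = Add(Rational(-2, 3), Mul(Rational(1, 9), -42329)) = Add(Rational(-2, 3), Rational(-42329, 9)) = Rational(-42335, 9) ≈ -4703.9)
V = Rational(60706, 9) (V = Add(Pow(-107, 2), Rational(-42335, 9)) = Add(11449, Rational(-42335, 9)) = Rational(60706, 9) ≈ 6745.1)
Pow(V, -1) = Pow(Rational(60706, 9), -1) = Rational(9, 60706)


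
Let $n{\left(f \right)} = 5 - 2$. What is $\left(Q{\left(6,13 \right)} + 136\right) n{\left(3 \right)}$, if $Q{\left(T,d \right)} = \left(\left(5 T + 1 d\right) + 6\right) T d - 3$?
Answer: $11865$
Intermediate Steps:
$n{\left(f \right)} = 3$ ($n{\left(f \right)} = 5 - 2 = 3$)
$Q{\left(T,d \right)} = -3 + T d \left(6 + d + 5 T\right)$ ($Q{\left(T,d \right)} = \left(\left(5 T + d\right) + 6\right) T d - 3 = \left(\left(d + 5 T\right) + 6\right) T d - 3 = \left(6 + d + 5 T\right) T d - 3 = T \left(6 + d + 5 T\right) d - 3 = T d \left(6 + d + 5 T\right) - 3 = -3 + T d \left(6 + d + 5 T\right)$)
$\left(Q{\left(6,13 \right)} + 136\right) n{\left(3 \right)} = \left(\left(-3 + 6 \cdot 13^{2} + 5 \cdot 13 \cdot 6^{2} + 6 \cdot 6 \cdot 13\right) + 136\right) 3 = \left(\left(-3 + 6 \cdot 169 + 5 \cdot 13 \cdot 36 + 468\right) + 136\right) 3 = \left(\left(-3 + 1014 + 2340 + 468\right) + 136\right) 3 = \left(3819 + 136\right) 3 = 3955 \cdot 3 = 11865$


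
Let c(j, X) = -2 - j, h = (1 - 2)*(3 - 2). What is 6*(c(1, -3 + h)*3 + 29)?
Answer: 120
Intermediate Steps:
h = -1 (h = -1*1 = -1)
6*(c(1, -3 + h)*3 + 29) = 6*((-2 - 1*1)*3 + 29) = 6*((-2 - 1)*3 + 29) = 6*(-3*3 + 29) = 6*(-9 + 29) = 6*20 = 120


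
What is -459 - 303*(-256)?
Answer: 77109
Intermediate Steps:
-459 - 303*(-256) = -459 + 77568 = 77109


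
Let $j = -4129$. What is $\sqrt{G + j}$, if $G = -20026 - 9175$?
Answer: $i \sqrt{33330} \approx 182.56 i$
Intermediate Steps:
$G = -29201$ ($G = -20026 - 9175 = -29201$)
$\sqrt{G + j} = \sqrt{-29201 - 4129} = \sqrt{-33330} = i \sqrt{33330}$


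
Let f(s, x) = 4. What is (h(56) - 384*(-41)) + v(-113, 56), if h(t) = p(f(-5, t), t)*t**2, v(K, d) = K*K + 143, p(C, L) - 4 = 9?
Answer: 69424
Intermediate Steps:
p(C, L) = 13 (p(C, L) = 4 + 9 = 13)
v(K, d) = 143 + K**2 (v(K, d) = K**2 + 143 = 143 + K**2)
h(t) = 13*t**2
(h(56) - 384*(-41)) + v(-113, 56) = (13*56**2 - 384*(-41)) + (143 + (-113)**2) = (13*3136 + 15744) + (143 + 12769) = (40768 + 15744) + 12912 = 56512 + 12912 = 69424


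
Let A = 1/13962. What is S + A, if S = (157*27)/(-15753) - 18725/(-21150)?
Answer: 3185568959/5168669571 ≈ 0.61632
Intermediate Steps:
S = 2737601/4442346 (S = 4239*(-1/15753) - 18725*(-1/21150) = -1413/5251 + 749/846 = 2737601/4442346 ≈ 0.61625)
A = 1/13962 ≈ 7.1623e-5
S + A = 2737601/4442346 + 1/13962 = 3185568959/5168669571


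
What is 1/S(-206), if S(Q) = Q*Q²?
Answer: -1/8741816 ≈ -1.1439e-7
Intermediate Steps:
S(Q) = Q³
1/S(-206) = 1/((-206)³) = 1/(-8741816) = -1/8741816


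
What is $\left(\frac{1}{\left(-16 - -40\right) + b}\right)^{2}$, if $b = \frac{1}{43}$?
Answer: $\frac{1849}{1067089} \approx 0.0017328$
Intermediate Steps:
$b = \frac{1}{43} \approx 0.023256$
$\left(\frac{1}{\left(-16 - -40\right) + b}\right)^{2} = \left(\frac{1}{\left(-16 - -40\right) + \frac{1}{43}}\right)^{2} = \left(\frac{1}{\left(-16 + 40\right) + \frac{1}{43}}\right)^{2} = \left(\frac{1}{24 + \frac{1}{43}}\right)^{2} = \left(\frac{1}{\frac{1033}{43}}\right)^{2} = \left(\frac{43}{1033}\right)^{2} = \frac{1849}{1067089}$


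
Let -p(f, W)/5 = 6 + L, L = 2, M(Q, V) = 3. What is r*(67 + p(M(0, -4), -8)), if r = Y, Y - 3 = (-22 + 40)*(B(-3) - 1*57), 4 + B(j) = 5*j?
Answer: -36855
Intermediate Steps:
B(j) = -4 + 5*j
Y = -1365 (Y = 3 + (-22 + 40)*((-4 + 5*(-3)) - 1*57) = 3 + 18*((-4 - 15) - 57) = 3 + 18*(-19 - 57) = 3 + 18*(-76) = 3 - 1368 = -1365)
p(f, W) = -40 (p(f, W) = -5*(6 + 2) = -5*8 = -40)
r = -1365
r*(67 + p(M(0, -4), -8)) = -1365*(67 - 40) = -1365*27 = -36855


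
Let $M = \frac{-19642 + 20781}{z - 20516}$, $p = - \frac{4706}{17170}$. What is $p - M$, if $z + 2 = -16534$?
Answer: $- \frac{77405041}{318091420} \approx -0.24334$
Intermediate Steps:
$z = -16536$ ($z = -2 - 16534 = -16536$)
$p = - \frac{2353}{8585}$ ($p = \left(-4706\right) \frac{1}{17170} = - \frac{2353}{8585} \approx -0.27408$)
$M = - \frac{1139}{37052}$ ($M = \frac{-19642 + 20781}{-16536 - 20516} = \frac{1139}{-37052} = 1139 \left(- \frac{1}{37052}\right) = - \frac{1139}{37052} \approx -0.030741$)
$p - M = - \frac{2353}{8585} - - \frac{1139}{37052} = - \frac{2353}{8585} + \frac{1139}{37052} = - \frac{77405041}{318091420}$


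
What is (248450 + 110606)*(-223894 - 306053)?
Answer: -190280650032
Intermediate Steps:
(248450 + 110606)*(-223894 - 306053) = 359056*(-529947) = -190280650032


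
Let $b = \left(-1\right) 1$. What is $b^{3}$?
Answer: $-1$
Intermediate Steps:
$b = -1$
$b^{3} = \left(-1\right)^{3} = -1$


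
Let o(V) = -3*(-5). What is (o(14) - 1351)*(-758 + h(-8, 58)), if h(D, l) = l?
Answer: 935200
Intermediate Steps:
o(V) = 15
(o(14) - 1351)*(-758 + h(-8, 58)) = (15 - 1351)*(-758 + 58) = -1336*(-700) = 935200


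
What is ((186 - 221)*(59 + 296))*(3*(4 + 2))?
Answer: -223650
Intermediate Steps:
((186 - 221)*(59 + 296))*(3*(4 + 2)) = (-35*355)*(3*6) = -12425*18 = -223650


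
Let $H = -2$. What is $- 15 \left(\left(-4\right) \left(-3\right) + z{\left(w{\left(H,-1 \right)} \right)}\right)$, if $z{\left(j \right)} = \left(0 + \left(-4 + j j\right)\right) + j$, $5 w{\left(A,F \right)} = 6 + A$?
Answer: $- \frac{708}{5} \approx -141.6$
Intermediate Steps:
$w{\left(A,F \right)} = \frac{6}{5} + \frac{A}{5}$ ($w{\left(A,F \right)} = \frac{6 + A}{5} = \frac{6}{5} + \frac{A}{5}$)
$z{\left(j \right)} = -4 + j + j^{2}$ ($z{\left(j \right)} = \left(0 + \left(-4 + j^{2}\right)\right) + j = \left(-4 + j^{2}\right) + j = -4 + j + j^{2}$)
$- 15 \left(\left(-4\right) \left(-3\right) + z{\left(w{\left(H,-1 \right)} \right)}\right) = - 15 \left(\left(-4\right) \left(-3\right) + \left(-4 + \left(\frac{6}{5} + \frac{1}{5} \left(-2\right)\right) + \left(\frac{6}{5} + \frac{1}{5} \left(-2\right)\right)^{2}\right)\right) = - 15 \left(12 + \left(-4 + \left(\frac{6}{5} - \frac{2}{5}\right) + \left(\frac{6}{5} - \frac{2}{5}\right)^{2}\right)\right) = - 15 \left(12 + \left(-4 + \frac{4}{5} + \left(\frac{4}{5}\right)^{2}\right)\right) = - 15 \left(12 + \left(-4 + \frac{4}{5} + \frac{16}{25}\right)\right) = - 15 \left(12 - \frac{64}{25}\right) = \left(-15\right) \frac{236}{25} = - \frac{708}{5}$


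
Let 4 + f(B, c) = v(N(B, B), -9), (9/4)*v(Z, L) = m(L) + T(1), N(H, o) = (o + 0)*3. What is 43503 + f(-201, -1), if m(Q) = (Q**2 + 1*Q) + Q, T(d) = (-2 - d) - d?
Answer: 391727/9 ≈ 43525.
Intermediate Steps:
T(d) = -2 - 2*d
N(H, o) = 3*o (N(H, o) = o*3 = 3*o)
m(Q) = Q**2 + 2*Q (m(Q) = (Q**2 + Q) + Q = (Q + Q**2) + Q = Q**2 + 2*Q)
v(Z, L) = -16/9 + 4*L*(2 + L)/9 (v(Z, L) = 4*(L*(2 + L) + (-2 - 2*1))/9 = 4*(L*(2 + L) + (-2 - 2))/9 = 4*(L*(2 + L) - 4)/9 = 4*(-4 + L*(2 + L))/9 = -16/9 + 4*L*(2 + L)/9)
f(B, c) = 200/9 (f(B, c) = -4 + (-16/9 + (4/9)*(-9)*(2 - 9)) = -4 + (-16/9 + (4/9)*(-9)*(-7)) = -4 + (-16/9 + 28) = -4 + 236/9 = 200/9)
43503 + f(-201, -1) = 43503 + 200/9 = 391727/9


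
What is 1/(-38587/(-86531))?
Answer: 86531/38587 ≈ 2.2425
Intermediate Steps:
1/(-38587/(-86531)) = 1/(-38587*(-1/86531)) = 1/(38587/86531) = 86531/38587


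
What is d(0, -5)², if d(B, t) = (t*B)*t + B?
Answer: 0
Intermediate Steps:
d(B, t) = B + B*t² (d(B, t) = (B*t)*t + B = B*t² + B = B + B*t²)
d(0, -5)² = (0*(1 + (-5)²))² = (0*(1 + 25))² = (0*26)² = 0² = 0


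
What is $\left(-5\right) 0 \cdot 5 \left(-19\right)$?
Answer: $0$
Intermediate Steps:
$\left(-5\right) 0 \cdot 5 \left(-19\right) = 0 \cdot 5 \left(-19\right) = 0 \left(-19\right) = 0$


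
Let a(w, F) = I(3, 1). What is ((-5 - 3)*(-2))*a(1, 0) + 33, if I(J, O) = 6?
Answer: 129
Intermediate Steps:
a(w, F) = 6
((-5 - 3)*(-2))*a(1, 0) + 33 = ((-5 - 3)*(-2))*6 + 33 = -8*(-2)*6 + 33 = 16*6 + 33 = 96 + 33 = 129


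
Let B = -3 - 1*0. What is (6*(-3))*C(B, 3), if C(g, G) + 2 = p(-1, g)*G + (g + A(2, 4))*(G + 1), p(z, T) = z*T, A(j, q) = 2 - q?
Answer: 234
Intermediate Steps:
p(z, T) = T*z
B = -3 (B = -3 + 0 = -3)
C(g, G) = -2 + (1 + G)*(-2 + g) - G*g (C(g, G) = -2 + ((g*(-1))*G + (g + (2 - 1*4))*(G + 1)) = -2 + ((-g)*G + (g + (2 - 4))*(1 + G)) = -2 + (-G*g + (g - 2)*(1 + G)) = -2 + (-G*g + (-2 + g)*(1 + G)) = -2 + (-G*g + (1 + G)*(-2 + g)) = -2 + ((1 + G)*(-2 + g) - G*g) = -2 + (1 + G)*(-2 + g) - G*g)
(6*(-3))*C(B, 3) = (6*(-3))*(-4 - 3 - 2*3) = -18*(-4 - 3 - 6) = -18*(-13) = 234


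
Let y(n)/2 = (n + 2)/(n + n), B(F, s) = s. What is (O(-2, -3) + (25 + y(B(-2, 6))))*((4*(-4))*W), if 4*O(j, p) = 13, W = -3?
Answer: 1420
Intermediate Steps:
y(n) = (2 + n)/n (y(n) = 2*((n + 2)/(n + n)) = 2*((2 + n)/((2*n))) = 2*((2 + n)*(1/(2*n))) = 2*((2 + n)/(2*n)) = (2 + n)/n)
O(j, p) = 13/4 (O(j, p) = (¼)*13 = 13/4)
(O(-2, -3) + (25 + y(B(-2, 6))))*((4*(-4))*W) = (13/4 + (25 + (2 + 6)/6))*((4*(-4))*(-3)) = (13/4 + (25 + (⅙)*8))*(-16*(-3)) = (13/4 + (25 + 4/3))*48 = (13/4 + 79/3)*48 = (355/12)*48 = 1420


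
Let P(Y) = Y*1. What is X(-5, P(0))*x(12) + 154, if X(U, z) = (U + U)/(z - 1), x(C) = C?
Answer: 274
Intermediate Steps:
P(Y) = Y
X(U, z) = 2*U/(-1 + z) (X(U, z) = (2*U)/(-1 + z) = 2*U/(-1 + z))
X(-5, P(0))*x(12) + 154 = (2*(-5)/(-1 + 0))*12 + 154 = (2*(-5)/(-1))*12 + 154 = (2*(-5)*(-1))*12 + 154 = 10*12 + 154 = 120 + 154 = 274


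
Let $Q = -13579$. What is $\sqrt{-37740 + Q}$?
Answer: $i \sqrt{51319} \approx 226.54 i$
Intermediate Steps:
$\sqrt{-37740 + Q} = \sqrt{-37740 - 13579} = \sqrt{-51319} = i \sqrt{51319}$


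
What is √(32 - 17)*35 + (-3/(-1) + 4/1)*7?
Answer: 49 + 35*√15 ≈ 184.55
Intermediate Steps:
√(32 - 17)*35 + (-3/(-1) + 4/1)*7 = √15*35 + (-3*(-1) + 4*1)*7 = 35*√15 + (3 + 4)*7 = 35*√15 + 7*7 = 35*√15 + 49 = 49 + 35*√15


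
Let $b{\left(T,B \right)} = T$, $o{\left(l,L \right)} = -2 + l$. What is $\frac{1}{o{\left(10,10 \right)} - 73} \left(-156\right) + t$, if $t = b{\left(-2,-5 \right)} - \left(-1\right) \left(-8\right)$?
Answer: $- \frac{38}{5} \approx -7.6$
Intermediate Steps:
$t = -10$ ($t = -2 - \left(-1\right) \left(-8\right) = -2 - 8 = -10$)
$\frac{1}{o{\left(10,10 \right)} - 73} \left(-156\right) + t = \frac{1}{\left(-2 + 10\right) - 73} \left(-156\right) - 10 = \frac{1}{8 - 73} \left(-156\right) - 10 = \frac{1}{-65} \left(-156\right) - 10 = \left(- \frac{1}{65}\right) \left(-156\right) - 10 = \frac{12}{5} - 10 = - \frac{38}{5}$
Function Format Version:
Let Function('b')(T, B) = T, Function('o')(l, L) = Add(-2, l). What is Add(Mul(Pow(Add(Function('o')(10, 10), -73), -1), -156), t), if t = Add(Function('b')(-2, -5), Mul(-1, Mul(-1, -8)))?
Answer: Rational(-38, 5) ≈ -7.6000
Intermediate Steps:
t = -10 (t = Add(-2, Mul(-1, Mul(-1, -8))) = Add(-2, Mul(-1, 8)) = Add(-2, -8) = -10)
Add(Mul(Pow(Add(Function('o')(10, 10), -73), -1), -156), t) = Add(Mul(Pow(Add(Add(-2, 10), -73), -1), -156), -10) = Add(Mul(Pow(Add(8, -73), -1), -156), -10) = Add(Mul(Pow(-65, -1), -156), -10) = Add(Mul(Rational(-1, 65), -156), -10) = Add(Rational(12, 5), -10) = Rational(-38, 5)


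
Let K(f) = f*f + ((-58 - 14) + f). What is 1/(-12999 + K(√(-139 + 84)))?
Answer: -13126/172291931 - I*√55/172291931 ≈ -7.6185e-5 - 4.3044e-8*I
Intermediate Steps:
K(f) = -72 + f + f² (K(f) = f² + (-72 + f) = -72 + f + f²)
1/(-12999 + K(√(-139 + 84))) = 1/(-12999 + (-72 + √(-139 + 84) + (√(-139 + 84))²)) = 1/(-12999 + (-72 + √(-55) + (√(-55))²)) = 1/(-12999 + (-72 + I*√55 + (I*√55)²)) = 1/(-12999 + (-72 + I*√55 - 55)) = 1/(-12999 + (-127 + I*√55)) = 1/(-13126 + I*√55)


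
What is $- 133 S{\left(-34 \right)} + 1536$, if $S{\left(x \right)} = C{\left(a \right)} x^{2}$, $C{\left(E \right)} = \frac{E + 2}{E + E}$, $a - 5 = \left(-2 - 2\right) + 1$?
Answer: $-152212$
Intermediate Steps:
$a = 2$ ($a = 5 + \left(\left(-2 - 2\right) + 1\right) = 5 + \left(-4 + 1\right) = 5 - 3 = 2$)
$C{\left(E \right)} = \frac{2 + E}{2 E}$
$S{\left(x \right)} = x^{2}$ ($S{\left(x \right)} = \frac{2 + 2}{2 \cdot 2} x^{2} = \frac{1}{2} \cdot \frac{1}{2} \cdot 4 x^{2} = 1 x^{2} = x^{2}$)
$- 133 S{\left(-34 \right)} + 1536 = - 133 \left(-34\right)^{2} + 1536 = \left(-133\right) 1156 + 1536 = -153748 + 1536 = -152212$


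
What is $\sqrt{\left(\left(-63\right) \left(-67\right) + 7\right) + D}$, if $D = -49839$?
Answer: $i \sqrt{45611} \approx 213.57 i$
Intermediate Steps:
$\sqrt{\left(\left(-63\right) \left(-67\right) + 7\right) + D} = \sqrt{\left(\left(-63\right) \left(-67\right) + 7\right) - 49839} = \sqrt{\left(4221 + 7\right) - 49839} = \sqrt{4228 - 49839} = \sqrt{-45611} = i \sqrt{45611}$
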